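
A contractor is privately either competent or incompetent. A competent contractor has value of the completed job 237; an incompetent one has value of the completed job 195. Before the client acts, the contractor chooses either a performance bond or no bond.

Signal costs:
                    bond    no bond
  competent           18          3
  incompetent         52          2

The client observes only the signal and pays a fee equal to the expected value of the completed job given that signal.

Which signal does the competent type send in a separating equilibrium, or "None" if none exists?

bond

Try competent → bond, incompetent → no bond:
  If types separate, bond earns payment 237 and no bond earns 195.
  Competent: bond gives 237 − 18 = 219; no bond gives 195 − 3 = 192. No deviation. ✓
  Incompetent: no bond gives 195 − 2 = 193; bond gives 237 − 52 = 185. No deviation. ✓
Both hold — the competent type sends bond.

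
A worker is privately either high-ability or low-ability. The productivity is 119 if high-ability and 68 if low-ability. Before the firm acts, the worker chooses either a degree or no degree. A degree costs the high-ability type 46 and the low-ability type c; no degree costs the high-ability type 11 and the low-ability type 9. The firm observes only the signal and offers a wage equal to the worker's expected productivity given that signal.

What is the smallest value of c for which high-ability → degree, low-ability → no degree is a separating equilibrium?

Under separation: degree → high-ability (pays 119); no degree → low-ability (pays 68).
High-ability: 119 − 46 = 73 ≥ 68 − 11 = 57. Holds regardless of c. ✓
Low-ability: 68 − 9 ≥ 119 − c, so c ≥ 119 − 59 = 60.

60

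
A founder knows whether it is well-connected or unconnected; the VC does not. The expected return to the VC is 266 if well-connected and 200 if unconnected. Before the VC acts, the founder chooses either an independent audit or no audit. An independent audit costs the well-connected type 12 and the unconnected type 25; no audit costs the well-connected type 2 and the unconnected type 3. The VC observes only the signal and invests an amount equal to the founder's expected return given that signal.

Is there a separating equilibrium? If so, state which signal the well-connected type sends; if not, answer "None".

Try well-connected → audit, unconnected → no audit:
  Under separation the VC infers type exactly: audit → well-connected (pays 266), no audit → unconnected (pays 200).
  Well-connected: audit gives 266 − 12 = 254; no audit gives 200 − 2 = 198. No deviation. ✓
  Unconnected: no audit gives 200 − 3 = 197; audit gives 266 − 25 = 241. Would deviate. ✗
Try well-connected → no audit, unconnected → audit:
  Under separation the VC infers type exactly: no audit → well-connected (pays 266), audit → unconnected (pays 200).
  Well-connected: no audit gives 266 − 2 = 264; audit gives 200 − 12 = 188. No deviation. ✓
  Unconnected: audit gives 200 − 25 = 175; no audit gives 266 − 3 = 263. Would deviate. ✗
Neither assignment is incentive-compatible.

None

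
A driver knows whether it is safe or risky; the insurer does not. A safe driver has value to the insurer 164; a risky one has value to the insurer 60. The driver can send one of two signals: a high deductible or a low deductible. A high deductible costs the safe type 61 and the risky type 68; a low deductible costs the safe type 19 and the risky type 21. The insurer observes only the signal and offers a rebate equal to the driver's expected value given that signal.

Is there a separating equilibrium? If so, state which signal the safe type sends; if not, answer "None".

None

Try safe → high deductible, risky → low deductible:
  If types separate, high deductible earns payment 164 and low deductible earns 60.
  Safe: high deductible gives 164 − 61 = 103; low deductible gives 60 − 19 = 41. No deviation. ✓
  Risky: low deductible gives 60 − 21 = 39; high deductible gives 164 − 68 = 96. Would deviate. ✗
Try safe → low deductible, risky → high deductible:
  If types separate, low deductible earns payment 164 and high deductible earns 60.
  Safe: low deductible gives 164 − 19 = 145; high deductible gives 60 − 61 = -1. No deviation. ✓
  Risky: high deductible gives 60 − 68 = -8; low deductible gives 164 − 21 = 143. Would deviate. ✗
Neither assignment is incentive-compatible.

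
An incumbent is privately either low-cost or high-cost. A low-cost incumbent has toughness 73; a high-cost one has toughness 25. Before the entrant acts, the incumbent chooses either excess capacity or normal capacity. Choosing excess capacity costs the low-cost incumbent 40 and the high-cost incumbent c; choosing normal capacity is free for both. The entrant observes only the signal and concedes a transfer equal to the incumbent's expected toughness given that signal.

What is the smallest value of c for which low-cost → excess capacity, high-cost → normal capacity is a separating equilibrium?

Under separation: excess capacity → low-cost (pays 73); normal capacity → high-cost (pays 25).
Low-cost: 73 − 40 = 33 ≥ 25 − 0 = 25. Holds regardless of c. ✓
High-cost: 25 − 0 ≥ 73 − c, so c ≥ 73 − 25 = 48.

48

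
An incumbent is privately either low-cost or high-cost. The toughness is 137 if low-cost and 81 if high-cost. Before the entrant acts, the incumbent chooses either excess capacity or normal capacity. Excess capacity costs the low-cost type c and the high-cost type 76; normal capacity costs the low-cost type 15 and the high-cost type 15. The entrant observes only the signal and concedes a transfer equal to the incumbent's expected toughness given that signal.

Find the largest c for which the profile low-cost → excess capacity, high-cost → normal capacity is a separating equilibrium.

Under separation: excess capacity → low-cost (pays 137); normal capacity → high-cost (pays 81).
High-cost: 81 − 15 = 66 ≥ 137 − 76 = 61. Holds regardless of c. ✓
Low-cost: 137 − c ≥ 81 − 15, so c ≤ 137 − 66 = 71.

71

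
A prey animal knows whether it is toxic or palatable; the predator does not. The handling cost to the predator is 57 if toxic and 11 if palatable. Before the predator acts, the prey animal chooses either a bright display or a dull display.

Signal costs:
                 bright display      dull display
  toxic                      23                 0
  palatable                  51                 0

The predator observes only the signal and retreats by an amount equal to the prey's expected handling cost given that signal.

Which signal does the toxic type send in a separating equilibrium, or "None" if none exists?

Try toxic → bright display, palatable → dull display:
  If types separate, bright display earns payment 57 and dull display earns 11.
  Toxic: bright display gives 57 − 23 = 34; dull display gives 11 − 0 = 11. No deviation. ✓
  Palatable: dull display gives 11 − 0 = 11; bright display gives 57 − 51 = 6. No deviation. ✓
Both hold — the toxic type sends bright display.

bright display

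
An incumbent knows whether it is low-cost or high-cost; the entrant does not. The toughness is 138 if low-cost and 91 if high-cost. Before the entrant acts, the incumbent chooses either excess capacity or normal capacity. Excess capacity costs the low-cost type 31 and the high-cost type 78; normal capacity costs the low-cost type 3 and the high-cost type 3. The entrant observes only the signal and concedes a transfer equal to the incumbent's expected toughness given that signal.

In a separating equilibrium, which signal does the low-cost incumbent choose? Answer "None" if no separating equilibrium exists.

Try low-cost → excess capacity, high-cost → normal capacity:
  Under separation the entrant infers type exactly: excess capacity → low-cost (pays 138), normal capacity → high-cost (pays 91).
  Low-cost: excess capacity gives 138 − 31 = 107; normal capacity gives 91 − 3 = 88. No deviation. ✓
  High-cost: normal capacity gives 91 − 3 = 88; excess capacity gives 138 − 78 = 60. No deviation. ✓
Both hold — the low-cost type sends excess capacity.

excess capacity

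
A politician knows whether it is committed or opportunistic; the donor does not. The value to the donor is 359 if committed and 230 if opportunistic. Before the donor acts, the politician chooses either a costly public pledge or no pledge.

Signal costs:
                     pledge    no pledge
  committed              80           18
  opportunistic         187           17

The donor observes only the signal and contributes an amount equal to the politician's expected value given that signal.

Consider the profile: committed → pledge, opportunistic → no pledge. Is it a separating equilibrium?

Yes

If types separate, pledge earns payment 359 and no pledge earns 230.
Committed: pledge gives 359 − 80 = 279; no pledge gives 230 − 18 = 212. No deviation. ✓
Opportunistic: no pledge gives 230 − 17 = 213; pledge gives 359 − 187 = 172. No deviation. ✓
Both incentive constraints hold.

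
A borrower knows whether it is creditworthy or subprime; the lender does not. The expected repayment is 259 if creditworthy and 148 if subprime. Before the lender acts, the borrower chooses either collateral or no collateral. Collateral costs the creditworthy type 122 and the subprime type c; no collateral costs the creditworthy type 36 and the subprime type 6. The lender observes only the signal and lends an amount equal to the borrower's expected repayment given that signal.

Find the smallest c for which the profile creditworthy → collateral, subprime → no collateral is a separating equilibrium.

Under separation: collateral → creditworthy (pays 259); no collateral → subprime (pays 148).
Creditworthy: 259 − 122 = 137 ≥ 148 − 36 = 112. Holds regardless of c. ✓
Subprime: 148 − 6 ≥ 259 − c, so c ≥ 259 − 142 = 117.

117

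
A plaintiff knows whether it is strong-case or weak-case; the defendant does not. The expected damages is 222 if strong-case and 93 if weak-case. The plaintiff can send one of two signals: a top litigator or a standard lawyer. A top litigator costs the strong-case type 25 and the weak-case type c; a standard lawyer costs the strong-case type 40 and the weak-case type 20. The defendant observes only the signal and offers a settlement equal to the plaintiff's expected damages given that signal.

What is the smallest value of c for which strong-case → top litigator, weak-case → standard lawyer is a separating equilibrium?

149

Under separation: top litigator → strong-case (pays 222); standard lawyer → weak-case (pays 93).
Strong-case: 222 − 25 = 197 ≥ 93 − 40 = 53. Holds regardless of c. ✓
Weak-case: 93 − 20 ≥ 222 − c, so c ≥ 222 − 73 = 149.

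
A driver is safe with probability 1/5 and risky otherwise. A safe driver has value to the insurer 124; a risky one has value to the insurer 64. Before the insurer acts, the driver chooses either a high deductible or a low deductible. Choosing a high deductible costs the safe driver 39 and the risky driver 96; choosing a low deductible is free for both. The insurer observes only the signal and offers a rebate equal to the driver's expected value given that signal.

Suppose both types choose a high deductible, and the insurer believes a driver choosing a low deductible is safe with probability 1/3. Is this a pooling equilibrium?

On the equilibrium path (high deductible) the insurer holds the prior 1/5 and pays 1/5·124 + 4/5·64 = 76. Off-path (low deductible) belief 1/3 gives 1/3·124 + 2/3·64 = 84.
Safe: high deductible gives 76 − 39 = 37; low deductible gives 84 − 0 = 84. Deviates. ✗
Risky: high deductible gives 76 − 96 = -20; low deductible gives 84 − 0 = 84. Deviates. ✗

No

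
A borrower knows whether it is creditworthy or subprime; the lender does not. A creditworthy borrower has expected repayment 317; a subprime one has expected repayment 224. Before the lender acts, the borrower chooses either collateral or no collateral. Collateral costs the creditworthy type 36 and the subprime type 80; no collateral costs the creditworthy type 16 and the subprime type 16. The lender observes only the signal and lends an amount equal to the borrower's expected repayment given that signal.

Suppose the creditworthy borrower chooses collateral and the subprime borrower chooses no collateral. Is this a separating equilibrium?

No

If types separate, collateral earns payment 317 and no collateral earns 224.
Creditworthy: collateral gives 317 − 36 = 281; no collateral gives 224 − 16 = 208. No deviation. ✓
Subprime: no collateral gives 224 − 16 = 208; collateral gives 317 − 80 = 237. Would deviate. ✗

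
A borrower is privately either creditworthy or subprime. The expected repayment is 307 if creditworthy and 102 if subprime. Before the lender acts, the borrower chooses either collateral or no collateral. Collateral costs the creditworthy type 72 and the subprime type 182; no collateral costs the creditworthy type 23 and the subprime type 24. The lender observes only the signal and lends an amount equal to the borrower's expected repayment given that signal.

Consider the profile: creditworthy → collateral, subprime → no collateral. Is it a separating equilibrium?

Under separation the lender infers type exactly: collateral → creditworthy (pays 307), no collateral → subprime (pays 102).
Creditworthy: collateral gives 307 − 72 = 235; no collateral gives 102 − 23 = 79. No deviation. ✓
Subprime: no collateral gives 102 − 24 = 78; collateral gives 307 − 182 = 125. Would deviate. ✗

No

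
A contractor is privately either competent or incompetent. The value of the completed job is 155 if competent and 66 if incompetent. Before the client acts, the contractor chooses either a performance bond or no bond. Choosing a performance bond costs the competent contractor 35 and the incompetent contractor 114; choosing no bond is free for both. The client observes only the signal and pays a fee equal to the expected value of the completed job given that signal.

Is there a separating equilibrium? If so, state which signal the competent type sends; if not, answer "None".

Try competent → bond, incompetent → no bond:
  If types separate, bond earns payment 155 and no bond earns 66.
  Competent: bond gives 155 − 35 = 120; no bond gives 66 − 0 = 66. No deviation. ✓
  Incompetent: no bond gives 66 − 0 = 66; bond gives 155 − 114 = 41. No deviation. ✓
Both hold — the competent type sends bond.

bond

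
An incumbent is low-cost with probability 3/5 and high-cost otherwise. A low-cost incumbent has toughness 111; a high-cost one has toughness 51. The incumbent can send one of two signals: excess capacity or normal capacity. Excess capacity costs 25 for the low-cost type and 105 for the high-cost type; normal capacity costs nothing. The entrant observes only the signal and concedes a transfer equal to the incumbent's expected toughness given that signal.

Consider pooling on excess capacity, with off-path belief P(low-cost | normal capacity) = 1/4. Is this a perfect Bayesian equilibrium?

No

At the pooled signal (excess capacity) the entrant holds the prior 3/5 and pays 3/5·111 + 2/5·51 = 87. Off-path (normal capacity) belief 1/4 gives 1/4·111 + 3/4·51 = 66.
Low-cost: excess capacity gives 87 − 25 = 62; normal capacity gives 66 − 0 = 66. Deviates. ✗
High-cost: excess capacity gives 87 − 105 = -18; normal capacity gives 66 − 0 = 66. Deviates. ✗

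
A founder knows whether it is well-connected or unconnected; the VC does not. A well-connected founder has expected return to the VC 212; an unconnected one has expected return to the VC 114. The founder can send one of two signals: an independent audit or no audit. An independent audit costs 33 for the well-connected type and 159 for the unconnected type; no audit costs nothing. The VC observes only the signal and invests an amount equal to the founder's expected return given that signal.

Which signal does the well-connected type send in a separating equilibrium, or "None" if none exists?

audit

Try well-connected → audit, unconnected → no audit:
  If types separate, audit earns payment 212 and no audit earns 114.
  Well-connected: audit gives 212 − 33 = 179; no audit gives 114 − 0 = 114. No deviation. ✓
  Unconnected: no audit gives 114 − 0 = 114; audit gives 212 − 159 = 53. No deviation. ✓
Both hold — the well-connected type sends audit.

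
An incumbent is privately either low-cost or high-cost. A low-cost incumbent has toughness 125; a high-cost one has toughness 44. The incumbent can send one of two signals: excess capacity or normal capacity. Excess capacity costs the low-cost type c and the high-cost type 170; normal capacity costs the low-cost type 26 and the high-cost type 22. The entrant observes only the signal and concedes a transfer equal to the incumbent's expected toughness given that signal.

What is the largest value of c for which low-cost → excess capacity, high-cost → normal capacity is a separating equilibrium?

Under separation: excess capacity → low-cost (pays 125); normal capacity → high-cost (pays 44).
High-cost: 44 − 22 = 22 ≥ 125 − 170 = -45. Holds regardless of c. ✓
Low-cost: 125 − c ≥ 44 − 26, so c ≤ 125 − 18 = 107.

107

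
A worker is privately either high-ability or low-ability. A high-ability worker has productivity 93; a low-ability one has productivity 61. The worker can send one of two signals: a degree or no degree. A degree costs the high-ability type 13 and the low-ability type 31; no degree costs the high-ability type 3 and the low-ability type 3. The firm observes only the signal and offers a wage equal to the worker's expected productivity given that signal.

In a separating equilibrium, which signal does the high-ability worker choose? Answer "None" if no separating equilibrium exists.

Try high-ability → degree, low-ability → no degree:
  Under separation the firm infers type exactly: degree → high-ability (pays 93), no degree → low-ability (pays 61).
  High-ability: degree gives 93 − 13 = 80; no degree gives 61 − 3 = 58. No deviation. ✓
  Low-ability: no degree gives 61 − 3 = 58; degree gives 93 − 31 = 62. Would deviate. ✗
Try high-ability → no degree, low-ability → degree:
  Under separation the firm infers type exactly: no degree → high-ability (pays 93), degree → low-ability (pays 61).
  High-ability: no degree gives 93 − 3 = 90; degree gives 61 − 13 = 48. No deviation. ✓
  Low-ability: degree gives 61 − 31 = 30; no degree gives 93 − 3 = 90. Would deviate. ✗
Neither assignment is incentive-compatible.

None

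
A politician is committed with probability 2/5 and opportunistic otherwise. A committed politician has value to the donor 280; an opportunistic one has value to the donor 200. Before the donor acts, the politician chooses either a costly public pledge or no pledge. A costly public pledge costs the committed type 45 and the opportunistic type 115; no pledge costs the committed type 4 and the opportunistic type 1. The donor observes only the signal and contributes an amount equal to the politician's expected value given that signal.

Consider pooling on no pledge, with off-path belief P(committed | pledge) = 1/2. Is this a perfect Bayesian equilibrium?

Yes

At the pooled signal (no pledge) the donor holds the prior 2/5 and pays 2/5·280 + 3/5·200 = 232. Off-path (pledge) belief 1/2 gives 1/2·280 + 1/2·200 = 240.
Committed: no pledge gives 232 − 4 = 228; pledge gives 240 − 45 = 195. Stays. ✓
Opportunistic: no pledge gives 232 − 1 = 231; pledge gives 240 − 115 = 125. Stays. ✓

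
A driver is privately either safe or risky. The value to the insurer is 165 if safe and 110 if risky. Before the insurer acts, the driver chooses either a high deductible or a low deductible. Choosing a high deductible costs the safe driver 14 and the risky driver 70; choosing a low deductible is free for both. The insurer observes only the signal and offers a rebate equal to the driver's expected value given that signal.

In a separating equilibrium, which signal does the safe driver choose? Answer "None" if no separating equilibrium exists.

high deductible

Try safe → high deductible, risky → low deductible:
  If types separate, high deductible earns payment 165 and low deductible earns 110.
  Safe: high deductible gives 165 − 14 = 151; low deductible gives 110 − 0 = 110. No deviation. ✓
  Risky: low deductible gives 110 − 0 = 110; high deductible gives 165 − 70 = 95. No deviation. ✓
Both hold — the safe type sends high deductible.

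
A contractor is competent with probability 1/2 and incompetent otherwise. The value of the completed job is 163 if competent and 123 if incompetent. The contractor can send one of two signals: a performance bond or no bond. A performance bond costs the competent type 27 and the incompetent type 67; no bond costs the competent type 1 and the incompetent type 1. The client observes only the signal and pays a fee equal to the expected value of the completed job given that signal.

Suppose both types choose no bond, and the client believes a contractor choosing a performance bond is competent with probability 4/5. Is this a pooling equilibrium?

Yes

On the equilibrium path (no bond) the client holds the prior 1/2 and pays 1/2·163 + 1/2·123 = 143. Off-path (bond) belief 4/5 gives 4/5·163 + 1/5·123 = 155.
Competent: no bond gives 143 − 1 = 142; bond gives 155 − 27 = 128. Stays. ✓
Incompetent: no bond gives 143 − 1 = 142; bond gives 155 − 67 = 88. Stays. ✓
Beliefs are Bayes-consistent on-path and both types best-respond.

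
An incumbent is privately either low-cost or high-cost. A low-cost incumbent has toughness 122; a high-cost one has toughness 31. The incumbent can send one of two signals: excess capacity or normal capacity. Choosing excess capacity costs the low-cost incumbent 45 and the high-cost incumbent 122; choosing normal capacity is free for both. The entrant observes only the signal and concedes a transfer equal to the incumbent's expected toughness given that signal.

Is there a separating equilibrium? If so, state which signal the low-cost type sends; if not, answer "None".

excess capacity

Try low-cost → excess capacity, high-cost → normal capacity:
  If types separate, excess capacity earns payment 122 and normal capacity earns 31.
  Low-cost: excess capacity gives 122 − 45 = 77; normal capacity gives 31 − 0 = 31. No deviation. ✓
  High-cost: normal capacity gives 31 − 0 = 31; excess capacity gives 122 − 122 = 0. No deviation. ✓
Both hold — the low-cost type sends excess capacity.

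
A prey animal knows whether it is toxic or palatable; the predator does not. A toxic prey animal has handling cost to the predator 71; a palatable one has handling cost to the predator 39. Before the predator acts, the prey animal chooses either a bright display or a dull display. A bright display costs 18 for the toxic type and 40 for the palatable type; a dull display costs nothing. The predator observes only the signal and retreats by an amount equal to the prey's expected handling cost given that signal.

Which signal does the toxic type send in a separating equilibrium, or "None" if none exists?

bright display

Try toxic → bright display, palatable → dull display:
  If types separate, bright display earns payment 71 and dull display earns 39.
  Toxic: bright display gives 71 − 18 = 53; dull display gives 39 − 0 = 39. No deviation. ✓
  Palatable: dull display gives 39 − 0 = 39; bright display gives 71 − 40 = 31. No deviation. ✓
Both hold — the toxic type sends bright display.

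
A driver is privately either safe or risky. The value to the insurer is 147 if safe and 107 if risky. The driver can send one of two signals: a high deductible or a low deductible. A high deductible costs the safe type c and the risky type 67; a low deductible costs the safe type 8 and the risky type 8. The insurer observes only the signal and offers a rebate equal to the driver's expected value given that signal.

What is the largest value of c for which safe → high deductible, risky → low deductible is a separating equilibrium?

48

Under separation: high deductible → safe (pays 147); low deductible → risky (pays 107).
Risky: 107 − 8 = 99 ≥ 147 − 67 = 80. Holds regardless of c. ✓
Safe: 147 − c ≥ 107 − 8, so c ≤ 147 − 99 = 48.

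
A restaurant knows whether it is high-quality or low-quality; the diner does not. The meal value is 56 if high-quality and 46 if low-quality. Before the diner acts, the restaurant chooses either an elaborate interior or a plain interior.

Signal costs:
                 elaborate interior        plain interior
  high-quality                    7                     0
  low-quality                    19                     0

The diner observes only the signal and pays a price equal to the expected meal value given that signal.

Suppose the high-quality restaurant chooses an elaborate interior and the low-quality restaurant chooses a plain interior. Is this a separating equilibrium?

If types separate, elaborate interior earns payment 56 and plain interior earns 46.
High-quality: elaborate interior gives 56 − 7 = 49; plain interior gives 46 − 0 = 46. No deviation. ✓
Low-quality: plain interior gives 46 − 0 = 46; elaborate interior gives 56 − 19 = 37. No deviation. ✓
Both incentive constraints hold.

Yes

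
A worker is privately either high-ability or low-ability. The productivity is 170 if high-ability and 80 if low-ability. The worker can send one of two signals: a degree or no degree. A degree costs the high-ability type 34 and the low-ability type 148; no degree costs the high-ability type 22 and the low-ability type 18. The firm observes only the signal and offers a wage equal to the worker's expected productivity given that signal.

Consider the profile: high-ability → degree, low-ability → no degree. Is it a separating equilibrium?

Yes

Under separation the firm infers type exactly: degree → high-ability (pays 170), no degree → low-ability (pays 80).
High-ability: degree gives 170 − 34 = 136; no degree gives 80 − 22 = 58. No deviation. ✓
Low-ability: no degree gives 80 − 18 = 62; degree gives 170 − 148 = 22. No deviation. ✓
Neither type gains from mimicking the other.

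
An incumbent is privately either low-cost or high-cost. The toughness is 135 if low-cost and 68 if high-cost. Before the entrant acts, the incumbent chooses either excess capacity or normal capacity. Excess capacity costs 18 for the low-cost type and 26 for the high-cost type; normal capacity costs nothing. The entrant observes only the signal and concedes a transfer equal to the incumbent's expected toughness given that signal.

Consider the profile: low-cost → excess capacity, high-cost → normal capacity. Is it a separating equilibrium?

Under separation the entrant infers type exactly: excess capacity → low-cost (pays 135), normal capacity → high-cost (pays 68).
Low-cost: excess capacity gives 135 − 18 = 117; normal capacity gives 68 − 0 = 68. No deviation. ✓
High-cost: normal capacity gives 68 − 0 = 68; excess capacity gives 135 − 26 = 109. Would deviate. ✗

No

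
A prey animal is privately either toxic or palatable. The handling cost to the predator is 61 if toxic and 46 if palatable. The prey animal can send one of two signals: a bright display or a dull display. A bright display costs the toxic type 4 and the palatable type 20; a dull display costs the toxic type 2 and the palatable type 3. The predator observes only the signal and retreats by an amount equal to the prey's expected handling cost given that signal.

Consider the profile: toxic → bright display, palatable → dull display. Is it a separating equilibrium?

If types separate, bright display earns payment 61 and dull display earns 46.
Toxic: bright display gives 61 − 4 = 57; dull display gives 46 − 2 = 44. No deviation. ✓
Palatable: dull display gives 46 − 3 = 43; bright display gives 61 − 20 = 41. No deviation. ✓
Neither type gains from mimicking the other.

Yes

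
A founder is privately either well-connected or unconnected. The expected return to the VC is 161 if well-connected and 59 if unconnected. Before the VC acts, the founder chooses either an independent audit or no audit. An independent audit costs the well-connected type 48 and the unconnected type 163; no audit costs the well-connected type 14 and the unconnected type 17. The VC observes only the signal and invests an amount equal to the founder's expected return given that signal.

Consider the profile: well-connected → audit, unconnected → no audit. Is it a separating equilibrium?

If types separate, audit earns payment 161 and no audit earns 59.
Well-connected: audit gives 161 − 48 = 113; no audit gives 59 − 14 = 45. No deviation. ✓
Unconnected: no audit gives 59 − 17 = 42; audit gives 161 − 163 = -2. No deviation. ✓
Neither type gains from mimicking the other.

Yes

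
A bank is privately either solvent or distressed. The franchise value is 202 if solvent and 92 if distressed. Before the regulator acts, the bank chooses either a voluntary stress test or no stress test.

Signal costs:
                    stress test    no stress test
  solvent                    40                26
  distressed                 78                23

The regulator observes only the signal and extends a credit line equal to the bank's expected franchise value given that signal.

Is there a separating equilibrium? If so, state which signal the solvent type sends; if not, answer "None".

None

Try solvent → stress test, distressed → no stress test:
  Under separation the regulator infers type exactly: stress test → solvent (pays 202), no stress test → distressed (pays 92).
  Solvent: stress test gives 202 − 40 = 162; no stress test gives 92 − 26 = 66. No deviation. ✓
  Distressed: no stress test gives 92 − 23 = 69; stress test gives 202 − 78 = 124. Would deviate. ✗
Try solvent → no stress test, distressed → stress test:
  Under separation the regulator infers type exactly: no stress test → solvent (pays 202), stress test → distressed (pays 92).
  Solvent: no stress test gives 202 − 26 = 176; stress test gives 92 − 40 = 52. No deviation. ✓
  Distressed: stress test gives 92 − 78 = 14; no stress test gives 202 − 23 = 179. Would deviate. ✗
Neither assignment is incentive-compatible.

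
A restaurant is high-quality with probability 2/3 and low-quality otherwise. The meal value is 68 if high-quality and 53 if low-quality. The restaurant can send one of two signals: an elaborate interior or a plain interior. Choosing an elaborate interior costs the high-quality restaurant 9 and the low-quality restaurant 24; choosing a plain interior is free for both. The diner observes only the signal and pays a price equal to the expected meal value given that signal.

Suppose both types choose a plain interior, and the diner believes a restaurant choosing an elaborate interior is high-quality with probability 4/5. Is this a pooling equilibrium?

At the pooled signal (plain interior) the diner holds the prior 2/3 and pays 2/3·68 + 1/3·53 = 63. Off-path (elaborate interior) belief 4/5 gives 4/5·68 + 1/5·53 = 65.
High-quality: plain interior gives 63 − 0 = 63; elaborate interior gives 65 − 9 = 56. Stays. ✓
Low-quality: plain interior gives 63 − 0 = 63; elaborate interior gives 65 − 24 = 41. Stays. ✓

Yes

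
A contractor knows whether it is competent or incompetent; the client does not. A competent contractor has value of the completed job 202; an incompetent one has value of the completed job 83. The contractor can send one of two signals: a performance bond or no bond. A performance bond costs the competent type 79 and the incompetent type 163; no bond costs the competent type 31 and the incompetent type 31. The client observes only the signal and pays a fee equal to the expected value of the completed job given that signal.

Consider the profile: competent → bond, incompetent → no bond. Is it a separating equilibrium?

Under separation the client infers type exactly: bond → competent (pays 202), no bond → incompetent (pays 83).
Competent: bond gives 202 − 79 = 123; no bond gives 83 − 31 = 52. No deviation. ✓
Incompetent: no bond gives 83 − 31 = 52; bond gives 202 − 163 = 39. No deviation. ✓
Both incentive constraints hold.

Yes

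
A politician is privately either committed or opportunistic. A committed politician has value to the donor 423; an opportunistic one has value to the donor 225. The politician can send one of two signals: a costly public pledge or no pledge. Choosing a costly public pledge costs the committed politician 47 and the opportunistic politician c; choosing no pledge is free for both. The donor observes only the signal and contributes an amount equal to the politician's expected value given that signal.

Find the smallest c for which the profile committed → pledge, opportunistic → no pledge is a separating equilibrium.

198

Under separation: pledge → committed (pays 423); no pledge → opportunistic (pays 225).
Committed: 423 − 47 = 376 ≥ 225 − 0 = 225. Holds regardless of c. ✓
Opportunistic: 225 − 0 ≥ 423 − c, so c ≥ 423 − 225 = 198.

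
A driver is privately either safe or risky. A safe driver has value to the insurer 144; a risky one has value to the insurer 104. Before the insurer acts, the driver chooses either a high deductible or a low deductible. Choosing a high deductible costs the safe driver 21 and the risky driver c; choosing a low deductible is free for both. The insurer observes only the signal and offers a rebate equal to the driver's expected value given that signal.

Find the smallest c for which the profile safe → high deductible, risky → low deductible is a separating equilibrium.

40

Under separation: high deductible → safe (pays 144); low deductible → risky (pays 104).
Safe: 144 − 21 = 123 ≥ 104 − 0 = 104. Holds regardless of c. ✓
Risky: 104 − 0 ≥ 144 − c, so c ≥ 144 − 104 = 40.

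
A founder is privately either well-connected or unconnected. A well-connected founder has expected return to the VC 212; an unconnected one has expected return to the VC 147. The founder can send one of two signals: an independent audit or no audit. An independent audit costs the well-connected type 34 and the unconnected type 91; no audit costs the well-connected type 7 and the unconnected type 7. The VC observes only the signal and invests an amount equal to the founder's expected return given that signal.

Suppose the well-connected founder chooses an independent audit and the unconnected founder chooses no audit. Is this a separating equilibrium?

Yes

If types separate, audit earns payment 212 and no audit earns 147.
Well-connected: audit gives 212 − 34 = 178; no audit gives 147 − 7 = 140. No deviation. ✓
Unconnected: no audit gives 147 − 7 = 140; audit gives 212 − 91 = 121. No deviation. ✓
Neither type gains from mimicking the other.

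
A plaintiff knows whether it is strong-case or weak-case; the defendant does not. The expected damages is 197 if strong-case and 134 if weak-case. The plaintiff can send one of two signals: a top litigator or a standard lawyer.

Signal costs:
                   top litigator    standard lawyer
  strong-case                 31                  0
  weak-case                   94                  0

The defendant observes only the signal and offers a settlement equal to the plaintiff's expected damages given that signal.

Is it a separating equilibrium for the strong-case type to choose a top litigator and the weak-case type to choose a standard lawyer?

Yes

Under separation the defendant infers type exactly: top litigator → strong-case (pays 197), standard lawyer → weak-case (pays 134).
Strong-case: top litigator gives 197 − 31 = 166; standard lawyer gives 134 − 0 = 134. No deviation. ✓
Weak-case: standard lawyer gives 134 − 0 = 134; top litigator gives 197 − 94 = 103. No deviation. ✓
Both incentive constraints hold.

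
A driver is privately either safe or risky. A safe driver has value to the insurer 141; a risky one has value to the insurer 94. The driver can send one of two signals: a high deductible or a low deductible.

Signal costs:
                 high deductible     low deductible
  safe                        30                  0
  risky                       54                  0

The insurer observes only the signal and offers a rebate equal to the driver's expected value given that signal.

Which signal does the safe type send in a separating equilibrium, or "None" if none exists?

high deductible

Try safe → high deductible, risky → low deductible:
  Under separation the insurer infers type exactly: high deductible → safe (pays 141), low deductible → risky (pays 94).
  Safe: high deductible gives 141 − 30 = 111; low deductible gives 94 − 0 = 94. No deviation. ✓
  Risky: low deductible gives 94 − 0 = 94; high deductible gives 141 − 54 = 87. No deviation. ✓
Both hold — the safe type sends high deductible.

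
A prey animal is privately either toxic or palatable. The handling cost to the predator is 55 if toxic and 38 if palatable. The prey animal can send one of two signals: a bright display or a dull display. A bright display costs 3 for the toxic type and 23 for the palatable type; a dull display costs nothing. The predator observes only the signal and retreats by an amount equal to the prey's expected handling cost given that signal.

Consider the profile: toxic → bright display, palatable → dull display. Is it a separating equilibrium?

Yes

If types separate, bright display earns payment 55 and dull display earns 38.
Toxic: bright display gives 55 − 3 = 52; dull display gives 38 − 0 = 38. No deviation. ✓
Palatable: dull display gives 38 − 0 = 38; bright display gives 55 − 23 = 32. No deviation. ✓
Neither type gains from mimicking the other.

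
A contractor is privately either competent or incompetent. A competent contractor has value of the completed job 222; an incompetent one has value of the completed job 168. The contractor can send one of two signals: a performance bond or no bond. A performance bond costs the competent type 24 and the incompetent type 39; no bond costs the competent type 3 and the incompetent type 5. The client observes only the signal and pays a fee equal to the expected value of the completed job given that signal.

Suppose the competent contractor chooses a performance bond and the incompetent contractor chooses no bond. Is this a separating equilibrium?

No

If types separate, bond earns payment 222 and no bond earns 168.
Competent: bond gives 222 − 24 = 198; no bond gives 168 − 3 = 165. No deviation. ✓
Incompetent: no bond gives 168 − 5 = 163; bond gives 222 − 39 = 183. Would deviate. ✗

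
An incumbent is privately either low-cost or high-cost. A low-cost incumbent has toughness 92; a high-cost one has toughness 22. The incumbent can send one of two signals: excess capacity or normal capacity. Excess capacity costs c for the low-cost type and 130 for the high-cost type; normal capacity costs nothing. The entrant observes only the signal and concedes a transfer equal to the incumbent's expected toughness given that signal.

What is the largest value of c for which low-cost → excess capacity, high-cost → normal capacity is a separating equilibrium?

Under separation: excess capacity → low-cost (pays 92); normal capacity → high-cost (pays 22).
High-cost: 22 − 0 = 22 ≥ 92 − 130 = -38. Holds regardless of c. ✓
Low-cost: 92 − c ≥ 22 − 0, so c ≤ 92 − 22 = 70.

70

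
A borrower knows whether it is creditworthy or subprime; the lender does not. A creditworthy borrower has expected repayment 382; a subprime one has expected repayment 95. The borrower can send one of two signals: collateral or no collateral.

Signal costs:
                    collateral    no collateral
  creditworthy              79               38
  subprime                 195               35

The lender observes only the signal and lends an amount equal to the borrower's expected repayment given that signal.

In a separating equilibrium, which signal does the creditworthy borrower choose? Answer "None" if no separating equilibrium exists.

None

Try creditworthy → collateral, subprime → no collateral:
  Under separation the lender infers type exactly: collateral → creditworthy (pays 382), no collateral → subprime (pays 95).
  Creditworthy: collateral gives 382 − 79 = 303; no collateral gives 95 − 38 = 57. No deviation. ✓
  Subprime: no collateral gives 95 − 35 = 60; collateral gives 382 − 195 = 187. Would deviate. ✗
Try creditworthy → no collateral, subprime → collateral:
  Under separation the lender infers type exactly: no collateral → creditworthy (pays 382), collateral → subprime (pays 95).
  Creditworthy: no collateral gives 382 − 38 = 344; collateral gives 95 − 79 = 16. No deviation. ✓
  Subprime: collateral gives 95 − 195 = -100; no collateral gives 382 − 35 = 347. Would deviate. ✗
Neither assignment is incentive-compatible.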